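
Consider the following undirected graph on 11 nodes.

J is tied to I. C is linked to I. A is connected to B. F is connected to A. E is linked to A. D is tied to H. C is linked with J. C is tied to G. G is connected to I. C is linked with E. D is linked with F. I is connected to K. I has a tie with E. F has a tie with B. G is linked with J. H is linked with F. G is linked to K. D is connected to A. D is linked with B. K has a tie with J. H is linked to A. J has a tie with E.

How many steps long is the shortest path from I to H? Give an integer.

One shortest route is I – E – A – H, which uses 3 edges, and at distance 2 from I we only reach {A}, which does not include H. So d(I,H) = 3.

3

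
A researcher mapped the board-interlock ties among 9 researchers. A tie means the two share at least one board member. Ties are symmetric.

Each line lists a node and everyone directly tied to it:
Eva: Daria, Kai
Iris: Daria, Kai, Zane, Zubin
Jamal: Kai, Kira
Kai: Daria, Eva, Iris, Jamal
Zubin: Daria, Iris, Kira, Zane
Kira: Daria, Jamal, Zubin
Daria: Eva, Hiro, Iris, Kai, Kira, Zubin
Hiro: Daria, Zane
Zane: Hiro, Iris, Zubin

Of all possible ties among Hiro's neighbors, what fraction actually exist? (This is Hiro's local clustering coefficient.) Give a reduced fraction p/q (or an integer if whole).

Hiro's neighbors: Daria and Zane (k = 2).
Possible neighbor pairs: C(2,2) = 1. Edges among them: none → e = 0.
Clustering(Hiro) = 0/1.

0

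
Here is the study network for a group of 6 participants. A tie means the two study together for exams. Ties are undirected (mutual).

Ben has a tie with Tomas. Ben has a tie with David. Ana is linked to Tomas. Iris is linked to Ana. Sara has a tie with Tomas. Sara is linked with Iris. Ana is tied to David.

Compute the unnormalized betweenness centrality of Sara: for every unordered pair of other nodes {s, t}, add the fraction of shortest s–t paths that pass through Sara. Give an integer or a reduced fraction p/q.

Pairs whose geodesics pass through Sara — Iris–Ben: 1/3; Iris–Tomas: 1/2.
All other pairs contribute 0.
Summing the contributions gives betweenness(Sara) = 5/6.

5/6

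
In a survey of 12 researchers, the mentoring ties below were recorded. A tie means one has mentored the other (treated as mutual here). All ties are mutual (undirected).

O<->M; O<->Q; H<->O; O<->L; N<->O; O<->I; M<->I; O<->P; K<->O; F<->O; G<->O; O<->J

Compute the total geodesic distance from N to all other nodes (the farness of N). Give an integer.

Distances from N: F:2, G:2, H:2, I:2, J:2, K:2, L:2, M:2, O:1, P:2, Q:2.
Sum = 2 + 2 + 2 + 2 + 2 + 2 + 2 + 2 + 1 + 2 + 2 = 21.

21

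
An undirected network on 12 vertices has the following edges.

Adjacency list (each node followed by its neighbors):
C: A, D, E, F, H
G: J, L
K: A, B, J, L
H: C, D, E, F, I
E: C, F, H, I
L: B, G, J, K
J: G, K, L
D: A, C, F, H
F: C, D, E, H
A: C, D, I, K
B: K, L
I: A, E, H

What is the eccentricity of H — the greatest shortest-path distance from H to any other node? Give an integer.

Distances from H: A:2, B:4, C:1, D:1, E:1, F:1, G:5, I:1, J:4, K:3, L:4.
The largest is 5 (to G), so the eccentricity of H is 5.

5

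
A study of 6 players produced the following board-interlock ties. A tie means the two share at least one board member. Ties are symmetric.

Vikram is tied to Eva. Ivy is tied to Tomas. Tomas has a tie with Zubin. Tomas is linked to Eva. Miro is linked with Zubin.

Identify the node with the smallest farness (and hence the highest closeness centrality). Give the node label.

Tomas

Farness (sum of distances to all others) for each node — Eva:9, Ivy:11, Miro:13, Tomas:7, Vikram:13, Zubin:9.
The smallest farness is 7, for Tomas, so Tomas has the highest closeness.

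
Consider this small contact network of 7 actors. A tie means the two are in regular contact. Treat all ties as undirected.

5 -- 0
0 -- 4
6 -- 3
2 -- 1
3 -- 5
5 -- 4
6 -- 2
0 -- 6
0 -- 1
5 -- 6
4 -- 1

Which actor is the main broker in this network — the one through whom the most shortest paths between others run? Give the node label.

Unnormalized betweenness of each node: 0:2, 1:3/2, 2:3/4, 3:0, 4:3/4, 5:5/2, 6:7/2.
6 has the largest value, 7/2, making it the main broker — the node through which the most shortest paths run.

6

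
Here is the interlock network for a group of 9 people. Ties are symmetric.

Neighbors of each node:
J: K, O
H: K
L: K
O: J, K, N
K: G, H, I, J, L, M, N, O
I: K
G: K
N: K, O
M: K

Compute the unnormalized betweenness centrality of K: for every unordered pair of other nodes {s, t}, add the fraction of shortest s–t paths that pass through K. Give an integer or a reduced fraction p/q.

Pairs whose geodesics pass through K — N–I: 1; N–M: 1; N–L: 1; N–J: 1/2; N–H: 1; N–G: 1; I–M: 1; I–L: 1; I–J: 1; I–H: 1; I–G: 1; I–O: 1; M–L: 1; M–J: 1 … (+12 more pairs).
All other pairs contribute 0.
Summing the contributions gives betweenness(K) = 51/2.

51/2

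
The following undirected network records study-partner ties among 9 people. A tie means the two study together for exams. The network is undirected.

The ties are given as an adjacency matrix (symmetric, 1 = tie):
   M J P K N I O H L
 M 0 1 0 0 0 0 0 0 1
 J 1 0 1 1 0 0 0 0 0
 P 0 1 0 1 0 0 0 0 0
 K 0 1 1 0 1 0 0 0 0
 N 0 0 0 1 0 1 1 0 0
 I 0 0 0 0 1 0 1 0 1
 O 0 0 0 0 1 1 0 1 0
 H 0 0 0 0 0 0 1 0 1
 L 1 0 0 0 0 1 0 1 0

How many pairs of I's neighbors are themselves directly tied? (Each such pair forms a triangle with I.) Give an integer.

I's neighbors: L, N, and O.
Neighbor pairs that are themselves tied: I–N–O. Each forms one triangle with I, for 1 in total.

1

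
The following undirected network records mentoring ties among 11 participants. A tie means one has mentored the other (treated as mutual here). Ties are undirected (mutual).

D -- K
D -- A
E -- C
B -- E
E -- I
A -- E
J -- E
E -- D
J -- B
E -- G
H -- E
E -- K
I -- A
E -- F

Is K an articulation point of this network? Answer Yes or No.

No

Even without K, every remaining node can still reach every other (the residual graph is connected), so K is not a cut vertex.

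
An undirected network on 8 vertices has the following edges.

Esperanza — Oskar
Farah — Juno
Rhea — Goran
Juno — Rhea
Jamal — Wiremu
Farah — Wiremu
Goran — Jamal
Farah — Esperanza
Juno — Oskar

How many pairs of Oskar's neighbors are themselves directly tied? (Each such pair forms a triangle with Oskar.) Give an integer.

0

Oskar's neighbors are Esperanza and Juno, but none of them are tied to each other, so no triangle contains Oskar.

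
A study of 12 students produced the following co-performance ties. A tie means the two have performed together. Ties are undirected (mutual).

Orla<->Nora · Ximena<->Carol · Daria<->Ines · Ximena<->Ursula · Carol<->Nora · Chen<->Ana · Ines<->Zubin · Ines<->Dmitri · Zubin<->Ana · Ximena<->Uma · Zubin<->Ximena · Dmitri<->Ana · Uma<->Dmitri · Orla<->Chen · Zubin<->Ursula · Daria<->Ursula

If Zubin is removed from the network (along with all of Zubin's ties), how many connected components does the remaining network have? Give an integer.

Zubin's neighbors (Ana, Ines, Ursula, and Ximena) remain reachable from one another through other ties, so the rest of the network stays in one piece.

1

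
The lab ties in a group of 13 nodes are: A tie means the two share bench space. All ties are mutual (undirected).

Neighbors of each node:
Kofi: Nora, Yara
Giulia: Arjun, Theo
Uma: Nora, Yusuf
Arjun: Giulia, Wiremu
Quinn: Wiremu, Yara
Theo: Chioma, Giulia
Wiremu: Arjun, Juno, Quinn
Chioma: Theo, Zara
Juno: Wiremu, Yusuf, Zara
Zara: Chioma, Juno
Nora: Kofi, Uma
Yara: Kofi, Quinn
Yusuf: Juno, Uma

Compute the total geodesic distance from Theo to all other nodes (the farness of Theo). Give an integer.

Distances from Theo: Arjun:2, Chioma:1, Giulia:1, Juno:3, Kofi:6, Nora:6, Quinn:4, Uma:5, Wiremu:3, Yara:5, Yusuf:4, Zara:2.
Sum = 2 + 1 + 1 + 3 + 6 + 6 + 4 + 5 + 3 + 5 + 4 + 2 = 42.

42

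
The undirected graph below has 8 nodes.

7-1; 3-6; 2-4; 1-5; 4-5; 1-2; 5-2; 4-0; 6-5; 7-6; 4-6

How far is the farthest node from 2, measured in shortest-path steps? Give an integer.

Distances from 2: 0:2, 1:1, 3:3, 4:1, 5:1, 6:2, 7:2.
The largest is 3 (to 3), so the eccentricity of 2 is 3.

3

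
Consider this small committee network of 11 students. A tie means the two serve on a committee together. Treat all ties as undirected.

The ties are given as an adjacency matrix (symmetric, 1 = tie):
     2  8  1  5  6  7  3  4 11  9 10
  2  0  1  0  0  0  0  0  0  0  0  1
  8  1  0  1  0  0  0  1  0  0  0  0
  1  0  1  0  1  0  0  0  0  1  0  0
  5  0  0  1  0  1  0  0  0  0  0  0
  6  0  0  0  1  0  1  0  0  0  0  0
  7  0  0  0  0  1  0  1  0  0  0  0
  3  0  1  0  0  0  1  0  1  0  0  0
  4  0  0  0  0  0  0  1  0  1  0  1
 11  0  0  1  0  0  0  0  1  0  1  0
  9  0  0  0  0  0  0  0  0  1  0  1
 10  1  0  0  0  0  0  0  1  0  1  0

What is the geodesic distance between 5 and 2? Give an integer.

3

One shortest route is 5 – 1 – 8 – 2, which uses 3 edges, and at distance 2 from 5 we only reach {7, 8, 11}, which does not include 2. So d(5,2) = 3.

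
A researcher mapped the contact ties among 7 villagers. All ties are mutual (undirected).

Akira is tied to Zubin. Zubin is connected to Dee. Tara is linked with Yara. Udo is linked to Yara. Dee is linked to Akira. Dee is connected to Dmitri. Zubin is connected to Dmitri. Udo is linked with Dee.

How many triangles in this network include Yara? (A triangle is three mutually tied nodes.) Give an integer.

Yara's neighbors are Tara and Udo, but none of them are tied to each other, so no triangle contains Yara.

0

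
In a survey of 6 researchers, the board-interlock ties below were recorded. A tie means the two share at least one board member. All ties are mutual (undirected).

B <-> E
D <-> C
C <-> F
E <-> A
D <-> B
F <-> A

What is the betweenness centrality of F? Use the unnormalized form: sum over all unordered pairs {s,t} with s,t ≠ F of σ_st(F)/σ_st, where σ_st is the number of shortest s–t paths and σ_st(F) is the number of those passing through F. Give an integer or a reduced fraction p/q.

2

Pairs whose geodesics pass through F — C–E: 1/2; C–A: 1; D–A: 1/2.
All other pairs contribute 0.
Summing the contributions gives betweenness(F) = 2.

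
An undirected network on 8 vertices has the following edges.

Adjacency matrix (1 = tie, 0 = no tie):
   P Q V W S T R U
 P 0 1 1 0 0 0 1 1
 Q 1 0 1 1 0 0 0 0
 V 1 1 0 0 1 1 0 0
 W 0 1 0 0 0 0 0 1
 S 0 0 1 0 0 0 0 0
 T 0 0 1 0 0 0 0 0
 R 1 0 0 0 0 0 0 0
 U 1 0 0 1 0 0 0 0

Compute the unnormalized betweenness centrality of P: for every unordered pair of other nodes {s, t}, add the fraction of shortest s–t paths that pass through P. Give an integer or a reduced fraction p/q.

Pairs whose geodesics pass through P — Q–R: 1; Q–U: 1/2; V–R: 1; V–U: 1; W–R: 2/2; S–R: 1; S–U: 1; T–R: 1; T–U: 1; R–U: 1.
All other pairs contribute 0.
Summing the contributions gives betweenness(P) = 19/2.

19/2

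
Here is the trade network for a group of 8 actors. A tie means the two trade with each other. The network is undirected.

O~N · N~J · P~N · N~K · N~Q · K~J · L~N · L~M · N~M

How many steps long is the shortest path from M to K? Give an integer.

2

One shortest route is M – N – K, which uses 2 edges, and M and K are not directly tied, so nothing shorter exists. So d(M,K) = 2.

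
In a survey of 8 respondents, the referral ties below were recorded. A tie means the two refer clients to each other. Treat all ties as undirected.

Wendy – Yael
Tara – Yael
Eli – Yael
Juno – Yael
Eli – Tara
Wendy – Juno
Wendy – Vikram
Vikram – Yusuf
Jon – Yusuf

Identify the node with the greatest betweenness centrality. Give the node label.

Unnormalized betweenness of each node: Eli:0, Jon:0, Juno:0, Tara:0, Vikram:10, Wendy:12, Yael:10, Yusuf:6.
Wendy has the largest value, 12, making it the main broker — the node through which the most shortest paths run.

Wendy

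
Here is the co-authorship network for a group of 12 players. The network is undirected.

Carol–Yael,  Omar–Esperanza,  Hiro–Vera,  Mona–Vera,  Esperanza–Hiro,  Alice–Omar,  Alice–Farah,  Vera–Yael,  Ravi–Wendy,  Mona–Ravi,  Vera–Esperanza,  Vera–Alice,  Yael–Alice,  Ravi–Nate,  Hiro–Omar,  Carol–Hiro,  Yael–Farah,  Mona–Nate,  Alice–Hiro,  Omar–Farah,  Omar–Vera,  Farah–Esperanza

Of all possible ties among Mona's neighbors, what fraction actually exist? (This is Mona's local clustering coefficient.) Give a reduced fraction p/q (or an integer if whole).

Mona's neighbors: Nate, Ravi, and Vera (k = 3).
Possible neighbor pairs: C(3,2) = 3. Edges among them: Nate–Ravi → e = 1.
Clustering(Mona) = 1/3.

1/3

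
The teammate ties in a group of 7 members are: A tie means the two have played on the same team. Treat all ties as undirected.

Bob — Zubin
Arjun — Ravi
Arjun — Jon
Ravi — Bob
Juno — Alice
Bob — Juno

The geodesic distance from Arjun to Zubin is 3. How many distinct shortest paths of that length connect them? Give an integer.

1

The shortest distance is 3, and the only length-3 path is Arjun–Ravi–Bob–Zubin. So there is exactly 1 shortest path.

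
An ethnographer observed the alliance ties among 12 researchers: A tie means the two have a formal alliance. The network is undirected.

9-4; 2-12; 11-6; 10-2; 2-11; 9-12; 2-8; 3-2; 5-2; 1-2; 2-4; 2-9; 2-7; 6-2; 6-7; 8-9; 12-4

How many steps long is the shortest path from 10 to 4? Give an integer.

2

One shortest route is 10 – 2 – 4, which uses 2 edges, and 10 and 4 are not directly tied, so nothing shorter exists. So d(10,4) = 2.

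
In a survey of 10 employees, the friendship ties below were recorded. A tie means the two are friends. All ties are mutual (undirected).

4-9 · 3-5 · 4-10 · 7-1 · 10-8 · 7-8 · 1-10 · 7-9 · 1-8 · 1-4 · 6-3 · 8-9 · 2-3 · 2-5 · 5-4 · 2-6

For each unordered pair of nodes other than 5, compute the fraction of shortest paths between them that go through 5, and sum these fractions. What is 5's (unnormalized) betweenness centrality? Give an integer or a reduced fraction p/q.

18

Pairs whose geodesics pass through 5 — 4–6: 2/2; 4–3: 1; 4–2: 1; 1–6: 2/2; 1–3: 1; 1–2: 1; 7–6: 4/4; 7–3: 2/2; 7–2: 2/2; 10–6: 2/2; 10–3: 1; 10–2: 1; 9–6: 2/2; 9–3: 1 … (+4 more pairs).
All other pairs contribute 0.
Summing the contributions gives betweenness(5) = 18.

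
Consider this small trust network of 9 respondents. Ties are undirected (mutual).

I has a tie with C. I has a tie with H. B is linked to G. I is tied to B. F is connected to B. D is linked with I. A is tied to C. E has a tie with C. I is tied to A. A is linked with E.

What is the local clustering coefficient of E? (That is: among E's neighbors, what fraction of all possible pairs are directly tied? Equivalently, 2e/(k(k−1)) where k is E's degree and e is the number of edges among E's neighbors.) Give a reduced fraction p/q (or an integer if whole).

E's neighbors: A and C (k = 2).
Possible neighbor pairs: C(2,2) = 1. Edges among them: A–C → e = 1.
Clustering(E) = 1/1.

1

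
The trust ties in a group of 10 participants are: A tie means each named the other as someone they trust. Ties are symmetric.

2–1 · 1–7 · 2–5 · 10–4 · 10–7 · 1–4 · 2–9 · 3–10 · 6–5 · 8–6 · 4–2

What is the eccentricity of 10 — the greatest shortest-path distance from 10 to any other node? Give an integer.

Distances from 10: 1:2, 2:2, 3:1, 4:1, 5:3, 6:4, 7:1, 8:5, 9:3.
The largest is 5 (to 8), so the eccentricity of 10 is 5.

5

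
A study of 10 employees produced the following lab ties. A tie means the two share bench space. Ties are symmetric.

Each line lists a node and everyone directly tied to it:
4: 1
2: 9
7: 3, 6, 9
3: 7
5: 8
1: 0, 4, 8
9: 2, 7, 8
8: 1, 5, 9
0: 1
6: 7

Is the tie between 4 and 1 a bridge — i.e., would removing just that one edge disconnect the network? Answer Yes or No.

Without the 4–1 edge there is no alternate route between 4 and 1, so the network disconnects. It is a bridge.

Yes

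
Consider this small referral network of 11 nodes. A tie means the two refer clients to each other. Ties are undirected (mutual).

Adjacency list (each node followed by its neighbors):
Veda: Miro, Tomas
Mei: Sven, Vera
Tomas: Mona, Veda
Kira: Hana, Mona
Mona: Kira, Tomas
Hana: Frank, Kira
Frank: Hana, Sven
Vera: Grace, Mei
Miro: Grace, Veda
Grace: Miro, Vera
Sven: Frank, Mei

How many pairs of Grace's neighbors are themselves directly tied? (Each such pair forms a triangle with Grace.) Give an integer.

Grace's neighbors are Miro and Vera, but none of them are tied to each other, so no triangle contains Grace.

0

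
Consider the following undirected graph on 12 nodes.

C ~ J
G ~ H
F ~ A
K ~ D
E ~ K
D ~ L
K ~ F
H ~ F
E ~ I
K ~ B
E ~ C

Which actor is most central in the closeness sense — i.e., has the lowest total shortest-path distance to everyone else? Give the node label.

Farness (sum of distances to all others) for each node — A:34, B:30, C:32, D:28, E:24, F:24, G:42, H:32, I:34, J:42, K:20, L:38.
The smallest farness is 20, for K, so K has the highest closeness.

K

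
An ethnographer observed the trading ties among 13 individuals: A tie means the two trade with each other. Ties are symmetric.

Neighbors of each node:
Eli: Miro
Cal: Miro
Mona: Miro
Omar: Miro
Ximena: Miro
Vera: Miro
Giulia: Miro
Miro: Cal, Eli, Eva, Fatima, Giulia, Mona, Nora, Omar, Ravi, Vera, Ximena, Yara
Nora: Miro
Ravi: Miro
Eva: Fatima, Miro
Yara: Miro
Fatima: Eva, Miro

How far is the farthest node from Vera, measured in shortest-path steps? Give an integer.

Distances from Vera: Cal:2, Eli:2, Eva:2, Fatima:2, Giulia:2, Miro:1, Mona:2, Nora:2, Omar:2, Ravi:2, Ximena:2, Yara:2.
The largest is 2 (to Nora, Ravi, Eli, Cal, Eva, Mona, Giulia, Fatima, Yara, Ximena, and Omar), so the eccentricity of Vera is 2.

2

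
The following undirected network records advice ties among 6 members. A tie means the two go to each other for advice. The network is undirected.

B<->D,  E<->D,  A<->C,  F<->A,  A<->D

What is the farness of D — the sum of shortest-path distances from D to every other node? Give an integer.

7

Distances from D: A:1, B:1, C:2, E:1, F:2.
Sum = 1 + 1 + 2 + 1 + 2 = 7.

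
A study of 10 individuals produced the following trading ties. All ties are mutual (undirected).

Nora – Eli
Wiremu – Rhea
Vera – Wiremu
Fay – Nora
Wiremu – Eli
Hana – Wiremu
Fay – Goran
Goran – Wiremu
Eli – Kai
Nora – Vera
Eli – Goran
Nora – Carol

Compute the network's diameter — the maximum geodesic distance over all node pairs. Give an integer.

Eccentricity of each node (its greatest distance to any other): Carol:4, Eli:2, Fay:3, Goran:3, Hana:4, Kai:3, Nora:3, Rhea:4, Vera:3, Wiremu:3.
The maximum eccentricity is 4, realized for instance by the pair Hana–Carol via Hana – Wiremu – Vera – Nora – Carol. So the diameter is 4.

4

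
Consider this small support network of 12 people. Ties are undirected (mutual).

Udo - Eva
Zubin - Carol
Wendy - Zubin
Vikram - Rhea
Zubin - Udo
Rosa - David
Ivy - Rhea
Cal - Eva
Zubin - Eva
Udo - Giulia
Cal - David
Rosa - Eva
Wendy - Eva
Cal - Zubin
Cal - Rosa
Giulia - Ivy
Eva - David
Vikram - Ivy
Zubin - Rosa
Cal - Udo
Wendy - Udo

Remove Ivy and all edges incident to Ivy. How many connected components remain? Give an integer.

Without Ivy, the remaining ties split the others into: {Cal, Carol, David, Eva, Giulia, Rosa, Udo, Wendy, Zubin}; {Rhea, Vikram}.
That's 2 separate components.

2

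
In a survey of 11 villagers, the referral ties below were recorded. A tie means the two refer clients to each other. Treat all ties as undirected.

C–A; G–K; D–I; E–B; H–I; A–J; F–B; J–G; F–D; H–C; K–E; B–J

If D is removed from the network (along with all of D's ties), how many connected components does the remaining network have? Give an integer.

1

D's neighbors (F and I) remain reachable from one another through other ties, so the rest of the network stays in one piece.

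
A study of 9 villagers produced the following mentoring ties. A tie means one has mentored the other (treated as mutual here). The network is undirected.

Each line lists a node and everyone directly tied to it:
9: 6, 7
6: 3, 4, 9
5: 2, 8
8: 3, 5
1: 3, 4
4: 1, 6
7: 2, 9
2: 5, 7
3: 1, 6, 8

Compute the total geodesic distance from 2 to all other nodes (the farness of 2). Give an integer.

Distances from 2: 1:4, 3:3, 4:4, 5:1, 6:3, 7:1, 8:2, 9:2.
Sum = 4 + 3 + 4 + 1 + 3 + 1 + 2 + 2 = 20.

20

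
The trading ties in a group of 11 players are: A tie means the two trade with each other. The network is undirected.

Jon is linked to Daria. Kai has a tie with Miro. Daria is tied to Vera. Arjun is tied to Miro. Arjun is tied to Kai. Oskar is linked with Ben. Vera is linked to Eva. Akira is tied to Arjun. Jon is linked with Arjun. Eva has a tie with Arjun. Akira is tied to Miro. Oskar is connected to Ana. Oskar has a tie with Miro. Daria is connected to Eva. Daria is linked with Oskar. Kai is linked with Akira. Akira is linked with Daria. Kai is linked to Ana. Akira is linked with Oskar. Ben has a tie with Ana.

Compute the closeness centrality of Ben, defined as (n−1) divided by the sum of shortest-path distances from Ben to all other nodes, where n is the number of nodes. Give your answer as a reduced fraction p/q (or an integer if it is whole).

5/11

Distances from Ben: Akira:2, Ana:1, Arjun:3, Daria:2, Eva:3, Jon:3, Kai:2, Miro:2, Oskar:1, Vera:3. Sum = 22.
n = 11, so closeness = 10/22 = 5/11.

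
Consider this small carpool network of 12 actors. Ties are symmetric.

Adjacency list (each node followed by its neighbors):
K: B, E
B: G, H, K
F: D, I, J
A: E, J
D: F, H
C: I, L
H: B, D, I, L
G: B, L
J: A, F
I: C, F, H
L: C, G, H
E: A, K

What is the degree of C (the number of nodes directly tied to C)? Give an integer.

2

C is directly tied to I and L. That is 2 neighbors, so the degree of C is 2.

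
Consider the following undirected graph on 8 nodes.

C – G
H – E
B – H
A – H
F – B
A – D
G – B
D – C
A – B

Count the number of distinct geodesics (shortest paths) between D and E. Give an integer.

The shortest distance is 3, and the only length-3 path is D–A–H–E. So there is exactly 1 shortest path.

1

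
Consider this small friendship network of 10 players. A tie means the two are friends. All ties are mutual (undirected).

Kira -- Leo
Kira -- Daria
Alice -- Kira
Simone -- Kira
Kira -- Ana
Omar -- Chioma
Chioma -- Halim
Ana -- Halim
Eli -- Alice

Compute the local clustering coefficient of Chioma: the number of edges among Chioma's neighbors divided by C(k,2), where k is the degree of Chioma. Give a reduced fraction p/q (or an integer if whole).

0

Chioma's neighbors: Halim and Omar (k = 2).
Possible neighbor pairs: C(2,2) = 1. Edges among them: none → e = 0.
Clustering(Chioma) = 0/1.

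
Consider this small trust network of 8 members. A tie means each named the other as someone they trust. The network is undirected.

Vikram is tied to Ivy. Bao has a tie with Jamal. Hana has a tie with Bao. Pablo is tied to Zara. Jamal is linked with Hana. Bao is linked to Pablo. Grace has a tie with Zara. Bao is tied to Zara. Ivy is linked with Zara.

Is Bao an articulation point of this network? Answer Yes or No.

Yes

Removing Bao leaves {Grace, Ivy, Pablo, Vikram, and Zara} with no path to {Hana and Jamal}, so the network splits into 2 components. Bao is a cut vertex.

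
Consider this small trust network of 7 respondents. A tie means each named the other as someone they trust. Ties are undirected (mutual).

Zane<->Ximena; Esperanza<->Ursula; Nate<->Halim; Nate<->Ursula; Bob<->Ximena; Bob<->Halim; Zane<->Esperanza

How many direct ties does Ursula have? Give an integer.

2

Ursula is directly tied to Esperanza and Nate. That is 2 neighbors, so the degree of Ursula is 2.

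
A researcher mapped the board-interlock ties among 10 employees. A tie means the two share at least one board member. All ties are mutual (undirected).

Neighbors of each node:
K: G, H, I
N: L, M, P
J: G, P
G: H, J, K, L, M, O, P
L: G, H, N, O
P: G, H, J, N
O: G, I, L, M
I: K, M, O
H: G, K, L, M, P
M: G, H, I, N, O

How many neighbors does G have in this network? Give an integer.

7

G is directly tied to H, J, K, L, M, O, and P. That is 7 neighbors, so the degree of G is 7.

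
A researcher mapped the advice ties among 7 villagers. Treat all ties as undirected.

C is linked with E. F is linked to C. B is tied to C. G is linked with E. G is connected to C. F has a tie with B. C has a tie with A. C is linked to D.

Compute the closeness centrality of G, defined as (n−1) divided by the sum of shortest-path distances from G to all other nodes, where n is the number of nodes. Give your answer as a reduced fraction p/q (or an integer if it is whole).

Distances from G: A:2, B:2, C:1, D:2, E:1, F:2. Sum = 10.
n = 7, so closeness = 6/10 = 3/5.

3/5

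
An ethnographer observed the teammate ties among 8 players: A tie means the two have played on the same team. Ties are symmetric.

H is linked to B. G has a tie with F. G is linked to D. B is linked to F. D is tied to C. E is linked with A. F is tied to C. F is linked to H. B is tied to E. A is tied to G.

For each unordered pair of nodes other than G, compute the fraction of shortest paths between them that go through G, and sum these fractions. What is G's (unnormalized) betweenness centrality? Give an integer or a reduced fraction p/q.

6

Pairs whose geodesics pass through G — D–A: 1; D–E: 1; D–B: 1/2; D–H: 1/2; D–F: 1/2; A–H: 1/2; A–F: 1; A–C: 2/2.
All other pairs contribute 0.
Summing the contributions gives betweenness(G) = 6.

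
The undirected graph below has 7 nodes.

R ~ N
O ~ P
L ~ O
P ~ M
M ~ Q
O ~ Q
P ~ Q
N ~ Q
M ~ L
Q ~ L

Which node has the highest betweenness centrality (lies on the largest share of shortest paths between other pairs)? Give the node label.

Q

Unnormalized betweenness of each node: L:1/3, M:1/3, N:5, O:1/3, P:1/3, Q:26/3, R:0.
Q has the largest value, 26/3, making it the main broker — the node through which the most shortest paths run.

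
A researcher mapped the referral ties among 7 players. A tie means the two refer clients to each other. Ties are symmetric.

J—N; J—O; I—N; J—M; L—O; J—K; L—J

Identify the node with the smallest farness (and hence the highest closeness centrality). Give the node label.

Farness (sum of distances to all others) for each node — I:15, J:7, K:12, L:11, M:12, N:10, O:11.
The smallest farness is 7, for J, so J has the highest closeness.

J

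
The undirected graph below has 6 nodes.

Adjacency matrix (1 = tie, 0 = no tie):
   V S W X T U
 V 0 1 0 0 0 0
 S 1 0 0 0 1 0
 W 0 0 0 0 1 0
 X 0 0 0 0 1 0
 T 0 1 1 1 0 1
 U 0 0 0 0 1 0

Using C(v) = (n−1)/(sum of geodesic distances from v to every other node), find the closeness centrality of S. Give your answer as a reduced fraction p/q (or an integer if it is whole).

Distances from S: T:1, U:2, V:1, W:2, X:2. Sum = 8.
n = 6, so closeness = 5/8.

5/8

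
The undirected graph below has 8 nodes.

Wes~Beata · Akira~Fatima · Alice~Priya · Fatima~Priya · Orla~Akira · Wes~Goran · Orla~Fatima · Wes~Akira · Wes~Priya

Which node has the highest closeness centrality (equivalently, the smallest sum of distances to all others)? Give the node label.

Wes

Farness (sum of distances to all others) for each node — Akira:12, Alice:17, Beata:16, Fatima:13, Goran:16, Orla:15, Priya:11, Wes:10.
The smallest farness is 10, for Wes, so Wes has the highest closeness.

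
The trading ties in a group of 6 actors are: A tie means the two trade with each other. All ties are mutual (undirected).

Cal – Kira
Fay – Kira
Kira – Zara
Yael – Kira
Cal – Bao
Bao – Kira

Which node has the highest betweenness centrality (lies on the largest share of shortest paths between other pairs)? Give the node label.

Unnormalized betweenness of each node: Bao:0, Cal:0, Fay:0, Kira:9, Yael:0, Zara:0.
Kira has the largest value, 9, making it the main broker — the node through which the most shortest paths run.

Kira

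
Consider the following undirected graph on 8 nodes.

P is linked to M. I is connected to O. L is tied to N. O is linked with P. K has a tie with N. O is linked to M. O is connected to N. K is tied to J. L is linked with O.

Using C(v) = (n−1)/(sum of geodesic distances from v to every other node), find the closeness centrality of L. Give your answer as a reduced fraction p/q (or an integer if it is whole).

Distances from L: I:2, J:3, K:2, M:2, N:1, O:1, P:2. Sum = 13.
n = 8, so closeness = 7/13.

7/13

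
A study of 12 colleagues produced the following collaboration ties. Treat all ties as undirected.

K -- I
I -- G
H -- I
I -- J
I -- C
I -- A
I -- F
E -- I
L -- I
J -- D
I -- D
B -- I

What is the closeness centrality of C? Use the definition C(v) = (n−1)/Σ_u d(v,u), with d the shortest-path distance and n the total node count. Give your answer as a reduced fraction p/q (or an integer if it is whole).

Distances from C: A:2, B:2, D:2, E:2, F:2, G:2, H:2, I:1, J:2, K:2, L:2. Sum = 21.
n = 12, so closeness = 11/21.

11/21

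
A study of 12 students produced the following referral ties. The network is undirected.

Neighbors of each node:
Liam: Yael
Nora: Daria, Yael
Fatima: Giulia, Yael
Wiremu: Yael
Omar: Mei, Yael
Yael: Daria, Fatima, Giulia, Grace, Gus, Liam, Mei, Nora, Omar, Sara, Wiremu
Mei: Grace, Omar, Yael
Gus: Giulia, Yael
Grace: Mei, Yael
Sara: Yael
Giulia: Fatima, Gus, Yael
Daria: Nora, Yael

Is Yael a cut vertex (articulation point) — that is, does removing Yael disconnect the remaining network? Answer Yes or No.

Removing Yael leaves {Fatima, Giulia, and Gus} with no path to {Grace, Mei, and Omar}, so the network splits into 6 components. Yael is a cut vertex.

Yes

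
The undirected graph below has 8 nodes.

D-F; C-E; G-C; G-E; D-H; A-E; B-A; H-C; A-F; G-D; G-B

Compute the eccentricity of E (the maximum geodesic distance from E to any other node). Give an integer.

Distances from E: A:1, B:2, C:1, D:2, F:2, G:1, H:2.
The largest is 2 (to B, D, F, and H), so the eccentricity of E is 2.

2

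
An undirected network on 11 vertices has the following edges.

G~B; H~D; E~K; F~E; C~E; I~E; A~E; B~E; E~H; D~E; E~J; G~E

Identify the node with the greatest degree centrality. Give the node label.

Degrees — A:1, B:2, C:1, D:2, E:10, F:1, G:2, H:2, I:1, J:1, K:1.
The maximum is 10, attained only by E.

E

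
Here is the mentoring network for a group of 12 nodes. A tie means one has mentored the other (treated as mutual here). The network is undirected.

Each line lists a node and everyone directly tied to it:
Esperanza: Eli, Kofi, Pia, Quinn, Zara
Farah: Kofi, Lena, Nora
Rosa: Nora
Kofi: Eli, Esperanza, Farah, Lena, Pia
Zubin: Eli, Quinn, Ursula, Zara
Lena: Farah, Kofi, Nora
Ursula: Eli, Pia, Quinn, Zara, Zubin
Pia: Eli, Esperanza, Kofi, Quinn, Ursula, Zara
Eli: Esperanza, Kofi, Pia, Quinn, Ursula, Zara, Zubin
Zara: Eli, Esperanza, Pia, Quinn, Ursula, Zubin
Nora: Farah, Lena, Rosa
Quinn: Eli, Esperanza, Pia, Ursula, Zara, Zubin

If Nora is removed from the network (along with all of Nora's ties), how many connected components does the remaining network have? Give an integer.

Without Nora, the remaining ties split the others into: {Eli, Esperanza, Farah, Kofi, Lena, Pia, Quinn, Ursula, Zara, Zubin}; {Rosa}.
That's 2 separate components.

2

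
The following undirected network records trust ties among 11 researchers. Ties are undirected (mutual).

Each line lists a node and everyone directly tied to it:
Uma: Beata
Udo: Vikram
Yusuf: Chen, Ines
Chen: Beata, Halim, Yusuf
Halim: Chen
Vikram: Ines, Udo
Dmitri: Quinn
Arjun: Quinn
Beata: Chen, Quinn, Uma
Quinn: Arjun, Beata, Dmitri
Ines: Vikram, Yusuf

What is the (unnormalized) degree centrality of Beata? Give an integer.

3

Beata is directly tied to Chen, Quinn, and Uma. That is 3 neighbors, so the degree of Beata is 3.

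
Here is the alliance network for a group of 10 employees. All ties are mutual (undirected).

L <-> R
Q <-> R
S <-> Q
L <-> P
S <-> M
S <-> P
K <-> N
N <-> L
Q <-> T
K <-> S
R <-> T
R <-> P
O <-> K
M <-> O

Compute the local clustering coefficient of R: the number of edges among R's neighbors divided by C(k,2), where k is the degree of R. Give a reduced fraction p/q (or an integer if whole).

1/3

R's neighbors: L, P, Q, and T (k = 4).
Possible neighbor pairs: C(4,2) = 6. Edges among them: L–P, Q–T → e = 2.
Clustering(R) = 2/6 = 1/3.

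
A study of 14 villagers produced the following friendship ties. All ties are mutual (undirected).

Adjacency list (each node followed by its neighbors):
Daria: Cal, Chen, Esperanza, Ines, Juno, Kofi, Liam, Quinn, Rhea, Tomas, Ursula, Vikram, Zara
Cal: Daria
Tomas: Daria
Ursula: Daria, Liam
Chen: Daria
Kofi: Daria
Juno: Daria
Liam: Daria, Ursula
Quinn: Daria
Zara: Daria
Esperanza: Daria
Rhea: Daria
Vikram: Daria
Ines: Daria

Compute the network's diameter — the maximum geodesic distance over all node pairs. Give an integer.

2

Eccentricity of each node (its greatest distance to any other): Cal:2, Chen:2, Daria:1, Esperanza:2, Ines:2, Juno:2, Kofi:2, Liam:2, Quinn:2, Rhea:2, Tomas:2, Ursula:2, Vikram:2, Zara:2.
The maximum eccentricity is 2, realized for instance by the pair Rhea–Cal via Rhea – Daria – Cal. So the diameter is 2.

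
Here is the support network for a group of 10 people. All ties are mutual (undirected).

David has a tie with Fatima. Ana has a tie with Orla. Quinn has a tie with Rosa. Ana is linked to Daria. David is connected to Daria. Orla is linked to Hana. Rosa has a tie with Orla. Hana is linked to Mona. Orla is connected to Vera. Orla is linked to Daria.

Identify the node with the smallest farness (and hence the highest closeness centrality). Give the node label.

Orla

Farness (sum of distances to all others) for each node — Ana:19, Daria:17, David:23, Fatima:31, Hana:20, Mona:28, Orla:14, Quinn:28, Rosa:20, Vera:22.
The smallest farness is 14, for Orla, so Orla has the highest closeness.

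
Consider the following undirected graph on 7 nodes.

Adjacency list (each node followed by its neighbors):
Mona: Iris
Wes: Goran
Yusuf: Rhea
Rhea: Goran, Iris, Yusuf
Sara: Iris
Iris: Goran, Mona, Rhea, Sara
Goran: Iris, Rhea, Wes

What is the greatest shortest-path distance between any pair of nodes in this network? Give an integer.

Eccentricity of each node (its greatest distance to any other): Goran:2, Iris:2, Mona:3, Rhea:2, Sara:3, Wes:3, Yusuf:3.
The maximum eccentricity is 3, realized for instance by the pair Wes–Sara via Wes – Goran – Iris – Sara. So the diameter is 3.

3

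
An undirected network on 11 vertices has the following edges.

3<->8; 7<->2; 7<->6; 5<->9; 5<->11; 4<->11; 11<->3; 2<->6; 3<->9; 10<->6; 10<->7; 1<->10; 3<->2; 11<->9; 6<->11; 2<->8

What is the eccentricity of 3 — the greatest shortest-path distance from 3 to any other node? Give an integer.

Distances from 3: 1:4, 2:1, 4:2, 5:2, 6:2, 7:2, 8:1, 9:1, 10:3, 11:1.
The largest is 4 (to 1), so the eccentricity of 3 is 4.

4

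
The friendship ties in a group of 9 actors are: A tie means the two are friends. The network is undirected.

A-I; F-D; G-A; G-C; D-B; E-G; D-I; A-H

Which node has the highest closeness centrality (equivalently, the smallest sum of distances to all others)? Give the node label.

Farness (sum of distances to all others) for each node — A:15, B:26, C:25, D:19, E:25, F:26, G:18, H:22, I:16.
The smallest farness is 15, for A, so A has the highest closeness.

A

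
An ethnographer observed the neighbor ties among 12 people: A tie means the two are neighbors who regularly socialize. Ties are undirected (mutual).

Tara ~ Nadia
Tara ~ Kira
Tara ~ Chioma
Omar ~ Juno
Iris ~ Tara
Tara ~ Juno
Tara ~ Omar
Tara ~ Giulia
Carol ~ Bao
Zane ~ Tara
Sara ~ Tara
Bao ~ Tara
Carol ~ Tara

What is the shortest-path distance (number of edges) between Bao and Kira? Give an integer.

One shortest route is Bao – Tara – Kira, which uses 2 edges, and Bao and Kira are not directly tied, so nothing shorter exists. So d(Bao,Kira) = 2.

2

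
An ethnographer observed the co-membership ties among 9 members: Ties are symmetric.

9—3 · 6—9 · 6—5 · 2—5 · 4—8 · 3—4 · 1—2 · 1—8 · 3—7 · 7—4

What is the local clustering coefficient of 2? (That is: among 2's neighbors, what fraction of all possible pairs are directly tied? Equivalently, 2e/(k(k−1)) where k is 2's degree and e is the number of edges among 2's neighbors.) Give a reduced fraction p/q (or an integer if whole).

2's neighbors: 1 and 5 (k = 2).
Possible neighbor pairs: C(2,2) = 1. Edges among them: none → e = 0.
Clustering(2) = 0/1.

0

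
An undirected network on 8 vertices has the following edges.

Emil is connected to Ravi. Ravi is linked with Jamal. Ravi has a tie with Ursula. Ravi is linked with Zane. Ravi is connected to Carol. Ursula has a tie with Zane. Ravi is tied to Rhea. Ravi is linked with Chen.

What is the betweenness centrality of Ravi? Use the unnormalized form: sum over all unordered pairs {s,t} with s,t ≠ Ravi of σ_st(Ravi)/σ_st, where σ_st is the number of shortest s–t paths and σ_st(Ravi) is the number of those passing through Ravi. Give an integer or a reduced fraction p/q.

20

Pairs whose geodesics pass through Ravi — Carol–Zane: 1; Carol–Chen: 1; Carol–Rhea: 1; Carol–Emil: 1; Carol–Ursula: 1; Carol–Jamal: 1; Zane–Chen: 1; Zane–Rhea: 1; Zane–Emil: 1; Zane–Jamal: 1; Chen–Rhea: 1; Chen–Emil: 1; Chen–Ursula: 1; Chen–Jamal: 1 … (+6 more pairs).
All other pairs contribute 0.
Summing the contributions gives betweenness(Ravi) = 20.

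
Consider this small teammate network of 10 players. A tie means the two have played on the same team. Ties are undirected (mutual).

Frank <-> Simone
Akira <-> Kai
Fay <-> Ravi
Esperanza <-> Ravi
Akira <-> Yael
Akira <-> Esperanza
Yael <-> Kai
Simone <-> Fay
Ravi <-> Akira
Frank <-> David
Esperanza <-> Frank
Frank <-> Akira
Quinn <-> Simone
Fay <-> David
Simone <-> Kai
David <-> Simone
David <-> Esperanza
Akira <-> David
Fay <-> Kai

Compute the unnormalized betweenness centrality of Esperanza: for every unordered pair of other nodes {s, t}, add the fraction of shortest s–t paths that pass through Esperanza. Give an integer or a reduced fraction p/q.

5/6

Pairs whose geodesics pass through Esperanza — Ravi–David: 1/3; Ravi–Frank: 1/2.
All other pairs contribute 0.
Summing the contributions gives betweenness(Esperanza) = 5/6.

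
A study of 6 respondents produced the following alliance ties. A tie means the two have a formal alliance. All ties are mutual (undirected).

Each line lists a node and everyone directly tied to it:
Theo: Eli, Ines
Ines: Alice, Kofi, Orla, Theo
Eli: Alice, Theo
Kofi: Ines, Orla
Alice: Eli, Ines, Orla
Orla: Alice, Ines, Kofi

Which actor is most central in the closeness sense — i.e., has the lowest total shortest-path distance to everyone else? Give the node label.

Farness (sum of distances to all others) for each node — Alice:7, Eli:9, Ines:6, Kofi:9, Orla:7, Theo:8.
The smallest farness is 6, for Ines, so Ines has the highest closeness.

Ines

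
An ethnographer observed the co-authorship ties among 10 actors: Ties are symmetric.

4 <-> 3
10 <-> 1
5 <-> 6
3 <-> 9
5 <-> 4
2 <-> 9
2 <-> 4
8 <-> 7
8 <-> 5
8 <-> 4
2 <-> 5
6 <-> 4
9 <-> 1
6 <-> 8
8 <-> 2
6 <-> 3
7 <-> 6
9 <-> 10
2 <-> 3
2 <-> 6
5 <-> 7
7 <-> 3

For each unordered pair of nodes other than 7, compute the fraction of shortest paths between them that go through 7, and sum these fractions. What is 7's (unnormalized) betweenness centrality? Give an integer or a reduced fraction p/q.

1/2

Pairs whose geodesics pass through 7 — 5–3: 1/4; 3–8: 1/4.
All other pairs contribute 0.
Summing the contributions gives betweenness(7) = 1/2.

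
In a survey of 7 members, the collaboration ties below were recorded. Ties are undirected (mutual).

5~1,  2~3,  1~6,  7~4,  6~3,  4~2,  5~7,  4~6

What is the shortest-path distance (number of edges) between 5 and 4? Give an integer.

One shortest route is 5 – 7 – 4, which uses 2 edges, and 5 and 4 are not directly tied, so nothing shorter exists. So d(5,4) = 2.

2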